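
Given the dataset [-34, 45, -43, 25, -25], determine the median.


First, sort the list: [-43, -34, -25, 25, 45]
The list has 5 elements (odd count).
The middle index is 2 (0-based), and the element there is -25.
Final answer: -25


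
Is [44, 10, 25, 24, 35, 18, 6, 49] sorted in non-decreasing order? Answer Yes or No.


Check consecutive pairs:
  44 <= 10? False
  10 <= 25? True
  25 <= 24? False
  24 <= 35? True
  35 <= 18? False
  18 <= 6? False
  6 <= 49? True
4 consecutive pair(s) are out of order, so the list is not sorted.
Final answer: No


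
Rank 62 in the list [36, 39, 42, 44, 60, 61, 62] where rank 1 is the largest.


Sort descending: [62, 61, 60, 44, 42, 39, 36]
Find 62 in the sorted list.
62 is at position 1.
Final answer: 1


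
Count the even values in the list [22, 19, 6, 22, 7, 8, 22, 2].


Check each element:
  22 is even
  19 is odd
  6 is even
  22 is even
  7 is odd
  8 is even
  22 is even
  2 is even
Evens: [22, 6, 22, 8, 22, 2]
Count of evens = 6
Final answer: 6


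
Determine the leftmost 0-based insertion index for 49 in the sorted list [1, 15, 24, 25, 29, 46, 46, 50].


List is sorted: [1, 15, 24, 25, 29, 46, 46, 50]
We need the leftmost position where 49 can be inserted, i.e. the first index whose element is >= 49 (or the end of the list if none is).
Binary search with low=0, high=8 (0-based indices):
  low=0, high=8, mid=4: a[4]=29 < 49, so low = 5
  low=5, high=8, mid=6: a[6]=46 < 49, so low = 7
  low=7, high=8, mid=7: a[7]=50 >= 49, so high = 7
Now low = high = 7, so the insertion index is 7.
Final answer: 7


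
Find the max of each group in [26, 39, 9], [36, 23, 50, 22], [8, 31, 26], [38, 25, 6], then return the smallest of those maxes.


Find max of each group:
  Group 1: [26, 39, 9] -> max = 39
  Group 2: [36, 23, 50, 22] -> max = 50
  Group 3: [8, 31, 26] -> max = 31
  Group 4: [38, 25, 6] -> max = 38
Maxes: [39, 50, 31, 38]
Minimum of maxes = 31
Final answer: 31


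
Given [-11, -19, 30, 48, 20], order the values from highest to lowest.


Original list: [-11, -19, 30, 48, 20]
Repeatedly take the largest remaining element:
  Remaining [-11, -19, 30, 48, 20] -> largest is 48
  Remaining [-11, -19, 30, 20] -> largest is 30
  Remaining [-11, -19, 20] -> largest is 20
  Remaining [-11, -19] -> largest is -11
  Remaining [-19] -> largest is -19
Collecting the picks in order gives the descending list.
Final answer: [48, 30, 20, -11, -19]


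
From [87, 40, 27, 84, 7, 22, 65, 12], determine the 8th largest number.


Sort descending: [87, 84, 65, 40, 27, 22, 12, 7]
The 8th element (1-indexed) is at index 7.
Value = 7
Final answer: 7


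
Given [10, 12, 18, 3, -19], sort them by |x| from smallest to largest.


Compute absolute values:
  |10| = 10
  |12| = 12
  |18| = 18
  |3| = 3
  |-19| = 19
Absolute values in increasing order: 3 < 10 < 12 < 18 < 19
Listing the original numbers in that order gives the answer.
Final answer: [3, 10, 12, 18, -19]


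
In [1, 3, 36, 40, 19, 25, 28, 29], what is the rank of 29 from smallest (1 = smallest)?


Sort ascending: [1, 3, 19, 25, 28, 29, 36, 40]
Find 29 in the sorted list.
29 is at position 6 (1-indexed).
Final answer: 6


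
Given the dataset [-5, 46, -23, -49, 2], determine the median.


First, sort the list: [-49, -23, -5, 2, 46]
The list has 5 elements (odd count).
The middle index is 2 (0-based), and the element there is -5.
Final answer: -5


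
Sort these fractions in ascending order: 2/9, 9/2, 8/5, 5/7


Convert to decimal for comparison:
  2/9 = 0.2222
  9/2 = 4.5
  8/5 = 1.6
  5/7 = 0.7143
Decimals in increasing order: 0.2222 < 0.7143 < 1.6 < 4.5
Writing each back as its fraction gives the sorted order.
Final answer: 2/9, 5/7, 8/5, 9/2


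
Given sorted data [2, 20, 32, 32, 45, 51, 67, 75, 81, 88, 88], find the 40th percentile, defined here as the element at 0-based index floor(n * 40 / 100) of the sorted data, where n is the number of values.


The dataset has n = 11 elements.
Index = floor(11 * 40 / 100) = floor(440 / 100) = floor(4.4) = 4
Counting from index 0 in the sorted data, the element at index 4 is 45.
Final answer: 45


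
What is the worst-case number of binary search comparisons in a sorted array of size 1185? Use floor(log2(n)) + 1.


Binary search halves the search space each step.
Maximum comparisons = floor(log2(1185)) + 1
log2(1185) = 10.2107
floor(log2(1185)) = 10, so 10 + 1 = 11
Final answer: 11


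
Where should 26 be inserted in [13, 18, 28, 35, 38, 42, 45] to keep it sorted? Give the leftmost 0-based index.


List is sorted: [13, 18, 28, 35, 38, 42, 45]
We need the leftmost position where 26 can be inserted, i.e. the first index whose element is >= 26 (or the end of the list if none is).
Binary search with low=0, high=7 (0-based indices):
  low=0, high=7, mid=3: a[3]=35 >= 26, so high = 3
  low=0, high=3, mid=1: a[1]=18 < 26, so low = 2
  low=2, high=3, mid=2: a[2]=28 >= 26, so high = 2
Now low = high = 2, so the insertion index is 2.
Final answer: 2


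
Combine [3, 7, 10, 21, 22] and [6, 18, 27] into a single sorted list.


List A: [3, 7, 10, 21, 22]
List B: [6, 18, 27]
Repeatedly compare the front elements and take the smaller:
  3 vs 6 -> take 3
  7 vs 6 -> take 6
  7 vs 18 -> take 7
  10 vs 18 -> take 10
  21 vs 18 -> take 18
  21 vs 27 -> take 21
  22 vs 27 -> take 22
  A is exhausted; append the rest of B: [27]
Final answer: [3, 6, 7, 10, 18, 21, 22, 27]


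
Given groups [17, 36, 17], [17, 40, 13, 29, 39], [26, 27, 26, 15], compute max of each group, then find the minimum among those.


Find max of each group:
  Group 1: [17, 36, 17] -> max = 36
  Group 2: [17, 40, 13, 29, 39] -> max = 40
  Group 3: [26, 27, 26, 15] -> max = 27
Maxes: [36, 40, 27]
Minimum of maxes = 27
Final answer: 27


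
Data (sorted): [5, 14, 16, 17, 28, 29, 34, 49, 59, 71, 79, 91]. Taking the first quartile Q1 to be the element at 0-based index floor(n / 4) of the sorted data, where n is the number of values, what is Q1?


The list has n = 12 elements.
Q1 index = floor(12 / 4) = floor(3) = 3
Counting from index 0 in the sorted data, the element at index 3 is 17.
Final answer: 17


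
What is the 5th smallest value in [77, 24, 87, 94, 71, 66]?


Sort ascending: [24, 66, 71, 77, 87, 94]
The 5th element (1-indexed) is at index 4.
Value = 87
Final answer: 87


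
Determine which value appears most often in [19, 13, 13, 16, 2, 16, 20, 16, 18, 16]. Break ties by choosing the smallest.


Count the frequency of each value:
  2 appears 1 time(s)
  13 appears 2 time(s)
  16 appears 4 time(s)
  18 appears 1 time(s)
  19 appears 1 time(s)
  20 appears 1 time(s)
Maximum frequency is 4.
Only 16 reaches that frequency, so it is the mode.
Final answer: 16


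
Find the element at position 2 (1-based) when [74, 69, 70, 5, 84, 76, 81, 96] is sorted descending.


Sort descending: [96, 84, 81, 76, 74, 70, 69, 5]
The 2nd element (1-indexed) is at index 1.
Value = 84
Final answer: 84


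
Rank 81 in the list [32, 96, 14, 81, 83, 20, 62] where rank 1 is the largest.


Sort descending: [96, 83, 81, 62, 32, 20, 14]
Find 81 in the sorted list.
81 is at position 3.
Final answer: 3


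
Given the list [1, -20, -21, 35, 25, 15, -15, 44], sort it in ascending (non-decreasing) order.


Original list: [1, -20, -21, 35, 25, 15, -15, 44]
Repeatedly take the smallest remaining element:
  Remaining [1, -20, -21, 35, 25, 15, -15, 44] -> smallest is -21
  Remaining [1, -20, 35, 25, 15, -15, 44] -> smallest is -20
  Remaining [1, 35, 25, 15, -15, 44] -> smallest is -15
  Remaining [1, 35, 25, 15, 44] -> smallest is 1
  Remaining [35, 25, 15, 44] -> smallest is 15
  Remaining [35, 25, 44] -> smallest is 25
  Remaining [35, 44] -> smallest is 35
  Remaining [44] -> smallest is 44
Collecting the picks in order gives the sorted list.
Final answer: [-21, -20, -15, 1, 15, 25, 35, 44]


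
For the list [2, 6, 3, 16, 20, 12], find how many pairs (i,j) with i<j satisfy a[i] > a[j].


For each element, count the later elements that are smaller than it:
  2 (index 0): smaller elements after it = [] -> 0
  6 (index 1): smaller elements after it = [3] -> 1
  3 (index 2): smaller elements after it = [] -> 0
  16 (index 3): smaller elements after it = [12] -> 1
  20 (index 4): smaller elements after it = [12] -> 1
Total inversions = 0 + 1 + 0 + 1 + 1 = 3
Final answer: 3


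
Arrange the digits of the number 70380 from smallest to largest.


The number 70380 has digits: 7, 0, 3, 8, 0
Sorted: 0, 0, 3, 7, 8
Joining the sorted digits gives the result.
Final answer: 00378


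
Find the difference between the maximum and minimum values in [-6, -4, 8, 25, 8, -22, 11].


Maximum value: 25
Minimum value: -22
Range = 25 - (-22) = 47
Final answer: 47


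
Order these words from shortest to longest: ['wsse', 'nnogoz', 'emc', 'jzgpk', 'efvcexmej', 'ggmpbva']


Compute lengths:
  'wsse' has length 4
  'nnogoz' has length 6
  'emc' has length 3
  'jzgpk' has length 5
  'efvcexmej' has length 9
  'ggmpbva' has length 7
Lengths in increasing order: 3 < 4 < 5 < 6 < 7 < 9
Listing the words in that order gives the answer.
Final answer: ['emc', 'wsse', 'jzgpk', 'nnogoz', 'ggmpbva', 'efvcexmej']


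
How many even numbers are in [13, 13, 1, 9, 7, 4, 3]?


Check each element:
  13 is odd
  13 is odd
  1 is odd
  9 is odd
  7 is odd
  4 is even
  3 is odd
Evens: [4]
Count of evens = 1
Final answer: 1


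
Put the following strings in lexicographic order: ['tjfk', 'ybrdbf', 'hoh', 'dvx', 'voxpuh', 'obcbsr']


Compare strings character by character (the first differing letter decides):
  'dvx' < 'hoh' since 'd' < 'h' at position 1
  'hoh' < 'obcbsr' since 'h' < 'o' at position 1
  'obcbsr' < 'tjfk' since 'o' < 't' at position 1
  'tjfk' < 'voxpuh' since 't' < 'v' at position 1
  'voxpuh' < 'ybrdbf' since 'v' < 'y' at position 1
Chaining these comparisons gives the alphabetical order.
Final answer: ['dvx', 'hoh', 'obcbsr', 'tjfk', 'voxpuh', 'ybrdbf']


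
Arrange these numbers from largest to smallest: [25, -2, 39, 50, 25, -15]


Original list: [25, -2, 39, 50, 25, -15]
Repeatedly take the largest remaining element:
  Remaining [25, -2, 39, 50, 25, -15] -> largest is 50
  Remaining [25, -2, 39, 25, -15] -> largest is 39
  Remaining [25, -2, 25, -15] -> largest is 25
  Remaining [-2, 25, -15] -> largest is 25
  Remaining [-2, -15] -> largest is -2
  Remaining [-15] -> largest is -15
Collecting the picks in order gives the descending list.
Final answer: [50, 39, 25, 25, -2, -15]


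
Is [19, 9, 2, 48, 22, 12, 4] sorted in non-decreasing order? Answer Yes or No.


Check consecutive pairs:
  19 <= 9? False
  9 <= 2? False
  2 <= 48? True
  48 <= 22? False
  22 <= 12? False
  12 <= 4? False
5 consecutive pair(s) are out of order, so the list is not sorted.
Final answer: No


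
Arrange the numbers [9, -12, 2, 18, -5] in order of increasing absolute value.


Compute absolute values:
  |9| = 9
  |-12| = 12
  |2| = 2
  |18| = 18
  |-5| = 5
Absolute values in increasing order: 2 < 5 < 9 < 12 < 18
Listing the original numbers in that order gives the answer.
Final answer: [2, -5, 9, -12, 18]


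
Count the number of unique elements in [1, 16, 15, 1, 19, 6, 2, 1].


List all unique values:
Distinct values: [1, 2, 6, 15, 16, 19]
Count = 6
Final answer: 6


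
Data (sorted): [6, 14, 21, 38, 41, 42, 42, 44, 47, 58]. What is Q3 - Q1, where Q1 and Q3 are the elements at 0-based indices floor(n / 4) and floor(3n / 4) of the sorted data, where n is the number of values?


The data has n = 10 elements.
Q1 index = floor(10 / 4) = floor(2.5) = 2; Q3 index = floor(3 * 10 / 4) = floor(7.5) = 7
Q1 = element at index 2 = 21
Q3 = element at index 7 = 44
IQR = 44 - 21 = 23
Final answer: 23


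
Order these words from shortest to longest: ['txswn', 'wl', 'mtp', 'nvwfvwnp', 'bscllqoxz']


Compute lengths:
  'txswn' has length 5
  'wl' has length 2
  'mtp' has length 3
  'nvwfvwnp' has length 8
  'bscllqoxz' has length 9
Lengths in increasing order: 2 < 3 < 5 < 8 < 9
Listing the words in that order gives the answer.
Final answer: ['wl', 'mtp', 'txswn', 'nvwfvwnp', 'bscllqoxz']


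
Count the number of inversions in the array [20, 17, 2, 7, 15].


For each element, count the later elements that are smaller than it:
  20 (index 0): smaller elements after it = [17, 2, 7, 15] -> 4
  17 (index 1): smaller elements after it = [2, 7, 15] -> 3
  2 (index 2): smaller elements after it = [] -> 0
  7 (index 3): smaller elements after it = [] -> 0
Total inversions = 4 + 3 + 0 + 0 = 7
Final answer: 7


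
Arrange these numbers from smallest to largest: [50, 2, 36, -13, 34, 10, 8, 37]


Original list: [50, 2, 36, -13, 34, 10, 8, 37]
Repeatedly take the smallest remaining element:
  Remaining [50, 2, 36, -13, 34, 10, 8, 37] -> smallest is -13
  Remaining [50, 2, 36, 34, 10, 8, 37] -> smallest is 2
  Remaining [50, 36, 34, 10, 8, 37] -> smallest is 8
  Remaining [50, 36, 34, 10, 37] -> smallest is 10
  Remaining [50, 36, 34, 37] -> smallest is 34
  Remaining [50, 36, 37] -> smallest is 36
  Remaining [50, 37] -> smallest is 37
  Remaining [50] -> smallest is 50
Collecting the picks in order gives the sorted list.
Final answer: [-13, 2, 8, 10, 34, 36, 37, 50]


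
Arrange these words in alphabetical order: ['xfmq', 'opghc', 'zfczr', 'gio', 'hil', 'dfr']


Compare strings character by character (the first differing letter decides):
  'dfr' < 'gio' since 'd' < 'g' at position 1
  'gio' < 'hil' since 'g' < 'h' at position 1
  'hil' < 'opghc' since 'h' < 'o' at position 1
  'opghc' < 'xfmq' since 'o' < 'x' at position 1
  'xfmq' < 'zfczr' since 'x' < 'z' at position 1
Chaining these comparisons gives the alphabetical order.
Final answer: ['dfr', 'gio', 'hil', 'opghc', 'xfmq', 'zfczr']


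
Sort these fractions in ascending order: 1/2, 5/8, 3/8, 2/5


Convert to decimal for comparison:
  1/2 = 0.5
  5/8 = 0.625
  3/8 = 0.375
  2/5 = 0.4
Decimals in increasing order: 0.375 < 0.4 < 0.5 < 0.625
Writing each back as its fraction gives the sorted order.
Final answer: 3/8, 2/5, 1/2, 5/8


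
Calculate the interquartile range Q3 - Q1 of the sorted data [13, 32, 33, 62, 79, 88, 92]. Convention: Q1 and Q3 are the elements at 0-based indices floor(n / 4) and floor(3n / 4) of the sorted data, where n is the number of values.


The data has n = 7 elements.
Q1 index = floor(7 / 4) = floor(1.75) = 1; Q3 index = floor(3 * 7 / 4) = floor(5.25) = 5
Q1 = element at index 1 = 32
Q3 = element at index 5 = 88
IQR = 88 - 32 = 56
Final answer: 56


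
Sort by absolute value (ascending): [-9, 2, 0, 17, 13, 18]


Compute absolute values:
  |-9| = 9
  |2| = 2
  |0| = 0
  |17| = 17
  |13| = 13
  |18| = 18
Absolute values in increasing order: 0 < 2 < 9 < 13 < 17 < 18
Listing the original numbers in that order gives the answer.
Final answer: [0, 2, -9, 13, 17, 18]


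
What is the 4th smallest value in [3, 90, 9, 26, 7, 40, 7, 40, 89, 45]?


Sort ascending: [3, 7, 7, 9, 26, 40, 40, 45, 89, 90]
The 4th element (1-indexed) is at index 3.
Value = 9
Final answer: 9


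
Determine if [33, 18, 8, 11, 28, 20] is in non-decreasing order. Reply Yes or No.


Check consecutive pairs:
  33 <= 18? False
  18 <= 8? False
  8 <= 11? True
  11 <= 28? True
  28 <= 20? False
3 consecutive pair(s) are out of order, so the list is not sorted.
Final answer: No


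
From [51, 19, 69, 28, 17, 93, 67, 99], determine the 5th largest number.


Sort descending: [99, 93, 69, 67, 51, 28, 19, 17]
The 5th element (1-indexed) is at index 4.
Value = 51
Final answer: 51


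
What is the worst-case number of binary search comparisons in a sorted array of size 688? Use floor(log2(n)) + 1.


Binary search halves the search space each step.
Maximum comparisons = floor(log2(688)) + 1
log2(688) = 9.4263
floor(log2(688)) = 9, so 9 + 1 = 10
Final answer: 10


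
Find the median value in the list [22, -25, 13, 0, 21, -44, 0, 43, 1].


First, sort the list: [-44, -25, 0, 0, 1, 13, 21, 22, 43]
The list has 9 elements (odd count).
The middle index is 4 (0-based), and the element there is 1.
Final answer: 1


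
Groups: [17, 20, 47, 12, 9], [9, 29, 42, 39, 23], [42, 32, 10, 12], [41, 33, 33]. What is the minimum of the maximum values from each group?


Find max of each group:
  Group 1: [17, 20, 47, 12, 9] -> max = 47
  Group 2: [9, 29, 42, 39, 23] -> max = 42
  Group 3: [42, 32, 10, 12] -> max = 42
  Group 4: [41, 33, 33] -> max = 41
Maxes: [47, 42, 42, 41]
Minimum of maxes = 41
Final answer: 41


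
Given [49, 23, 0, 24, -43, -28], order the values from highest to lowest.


Original list: [49, 23, 0, 24, -43, -28]
Repeatedly take the largest remaining element:
  Remaining [49, 23, 0, 24, -43, -28] -> largest is 49
  Remaining [23, 0, 24, -43, -28] -> largest is 24
  Remaining [23, 0, -43, -28] -> largest is 23
  Remaining [0, -43, -28] -> largest is 0
  Remaining [-43, -28] -> largest is -28
  Remaining [-43] -> largest is -43
Collecting the picks in order gives the descending list.
Final answer: [49, 24, 23, 0, -28, -43]


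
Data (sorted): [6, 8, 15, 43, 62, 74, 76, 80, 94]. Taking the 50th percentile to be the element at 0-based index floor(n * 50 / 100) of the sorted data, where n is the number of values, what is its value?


The dataset has n = 9 elements.
Index = floor(9 * 50 / 100) = floor(450 / 100) = floor(4.5) = 4
Counting from index 0 in the sorted data, the element at index 4 is 62.
Final answer: 62


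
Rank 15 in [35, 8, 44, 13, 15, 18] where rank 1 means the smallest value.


Sort ascending: [8, 13, 15, 18, 35, 44]
Find 15 in the sorted list.
15 is at position 3 (1-indexed).
Final answer: 3


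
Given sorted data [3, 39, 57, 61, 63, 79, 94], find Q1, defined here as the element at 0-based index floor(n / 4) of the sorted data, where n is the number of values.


The list has n = 7 elements.
Q1 index = floor(7 / 4) = floor(1.75) = 1
Counting from index 0 in the sorted data, the element at index 1 is 39.
Final answer: 39


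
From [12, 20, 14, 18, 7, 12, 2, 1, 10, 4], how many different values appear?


List all unique values:
Distinct values: [1, 2, 4, 7, 10, 12, 14, 18, 20]
Count = 9
Final answer: 9


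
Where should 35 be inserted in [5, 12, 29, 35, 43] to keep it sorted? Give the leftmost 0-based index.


List is sorted: [5, 12, 29, 35, 43]
We need the leftmost position where 35 can be inserted, i.e. the first index whose element is >= 35 (or the end of the list if none is).
Binary search with low=0, high=5 (0-based indices):
  low=0, high=5, mid=2: a[2]=29 < 35, so low = 3
  low=3, high=5, mid=4: a[4]=43 >= 35, so high = 4
  low=3, high=4, mid=3: a[3]=35 >= 35, so high = 3
Now low = high = 3, so the insertion index is 3.
Final answer: 3


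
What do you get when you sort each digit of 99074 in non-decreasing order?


The number 99074 has digits: 9, 9, 0, 7, 4
Sorted: 0, 4, 7, 9, 9
Joining the sorted digits gives the result.
Final answer: 04799


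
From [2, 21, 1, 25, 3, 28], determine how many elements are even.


Check each element:
  2 is even
  21 is odd
  1 is odd
  25 is odd
  3 is odd
  28 is even
Evens: [2, 28]
Count of evens = 2
Final answer: 2


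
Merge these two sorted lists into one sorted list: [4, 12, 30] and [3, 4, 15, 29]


List A: [4, 12, 30]
List B: [3, 4, 15, 29]
Repeatedly compare the front elements and take the smaller:
  4 vs 3 -> take 3
  4 vs 4 -> take 4
  12 vs 4 -> take 4
  12 vs 15 -> take 12
  30 vs 15 -> take 15
  30 vs 29 -> take 29
  B is exhausted; append the rest of A: [30]
Final answer: [3, 4, 4, 12, 15, 29, 30]


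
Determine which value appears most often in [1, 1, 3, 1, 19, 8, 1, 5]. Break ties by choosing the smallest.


Count the frequency of each value:
  1 appears 4 time(s)
  3 appears 1 time(s)
  5 appears 1 time(s)
  8 appears 1 time(s)
  19 appears 1 time(s)
Maximum frequency is 4.
Only 1 reaches that frequency, so it is the mode.
Final answer: 1


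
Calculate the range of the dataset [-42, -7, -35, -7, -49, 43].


Maximum value: 43
Minimum value: -49
Range = 43 - (-49) = 92
Final answer: 92


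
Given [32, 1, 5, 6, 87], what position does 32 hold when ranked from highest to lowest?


Sort descending: [87, 32, 6, 5, 1]
Find 32 in the sorted list.
32 is at position 2.
Final answer: 2


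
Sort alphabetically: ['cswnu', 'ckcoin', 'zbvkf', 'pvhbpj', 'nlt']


Compare strings character by character (the first differing letter decides):
  'ckcoin' < 'cswnu' since 'k' < 's' at position 2
  'cswnu' < 'nlt' since 'c' < 'n' at position 1
  'nlt' < 'pvhbpj' since 'n' < 'p' at position 1
  'pvhbpj' < 'zbvkf' since 'p' < 'z' at position 1
Chaining these comparisons gives the alphabetical order.
Final answer: ['ckcoin', 'cswnu', 'nlt', 'pvhbpj', 'zbvkf']


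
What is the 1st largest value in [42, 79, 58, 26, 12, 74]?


Sort descending: [79, 74, 58, 42, 26, 12]
The 1st element (1-indexed) is at index 0.
Value = 79
Final answer: 79


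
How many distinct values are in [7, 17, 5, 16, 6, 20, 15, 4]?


List all unique values:
Distinct values: [4, 5, 6, 7, 15, 16, 17, 20]
Count = 8
Final answer: 8


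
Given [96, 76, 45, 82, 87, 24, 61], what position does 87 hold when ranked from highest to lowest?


Sort descending: [96, 87, 82, 76, 61, 45, 24]
Find 87 in the sorted list.
87 is at position 2.
Final answer: 2


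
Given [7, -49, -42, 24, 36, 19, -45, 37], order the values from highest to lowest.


Original list: [7, -49, -42, 24, 36, 19, -45, 37]
Repeatedly take the largest remaining element:
  Remaining [7, -49, -42, 24, 36, 19, -45, 37] -> largest is 37
  Remaining [7, -49, -42, 24, 36, 19, -45] -> largest is 36
  Remaining [7, -49, -42, 24, 19, -45] -> largest is 24
  Remaining [7, -49, -42, 19, -45] -> largest is 19
  Remaining [7, -49, -42, -45] -> largest is 7
  Remaining [-49, -42, -45] -> largest is -42
  Remaining [-49, -45] -> largest is -45
  Remaining [-49] -> largest is -49
Collecting the picks in order gives the descending list.
Final answer: [37, 36, 24, 19, 7, -42, -45, -49]


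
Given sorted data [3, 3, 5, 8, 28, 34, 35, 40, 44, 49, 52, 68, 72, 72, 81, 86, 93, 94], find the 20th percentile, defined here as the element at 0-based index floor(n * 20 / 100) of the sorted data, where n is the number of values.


The dataset has n = 18 elements.
Index = floor(18 * 20 / 100) = floor(360 / 100) = floor(3.6) = 3
Counting from index 0 in the sorted data, the element at index 3 is 8.
Final answer: 8


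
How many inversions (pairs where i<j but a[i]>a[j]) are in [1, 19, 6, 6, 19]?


For each element, count the later elements that are smaller than it:
  1 (index 0): smaller elements after it = [] -> 0
  19 (index 1): smaller elements after it = [6, 6] -> 2
  6 (index 2): smaller elements after it = [] -> 0
  6 (index 3): smaller elements after it = [] -> 0
Total inversions = 0 + 2 + 0 + 0 = 2
Final answer: 2


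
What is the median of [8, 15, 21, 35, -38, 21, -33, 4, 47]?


First, sort the list: [-38, -33, 4, 8, 15, 21, 21, 35, 47]
The list has 9 elements (odd count).
The middle index is 4 (0-based), and the element there is 15.
Final answer: 15


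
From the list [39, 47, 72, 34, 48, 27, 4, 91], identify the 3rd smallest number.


Sort ascending: [4, 27, 34, 39, 47, 48, 72, 91]
The 3rd element (1-indexed) is at index 2.
Value = 34
Final answer: 34


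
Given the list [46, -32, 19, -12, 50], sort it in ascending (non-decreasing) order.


Original list: [46, -32, 19, -12, 50]
Repeatedly take the smallest remaining element:
  Remaining [46, -32, 19, -12, 50] -> smallest is -32
  Remaining [46, 19, -12, 50] -> smallest is -12
  Remaining [46, 19, 50] -> smallest is 19
  Remaining [46, 50] -> smallest is 46
  Remaining [50] -> smallest is 50
Collecting the picks in order gives the sorted list.
Final answer: [-32, -12, 19, 46, 50]


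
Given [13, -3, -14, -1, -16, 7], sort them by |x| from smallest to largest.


Compute absolute values:
  |13| = 13
  |-3| = 3
  |-14| = 14
  |-1| = 1
  |-16| = 16
  |7| = 7
Absolute values in increasing order: 1 < 3 < 7 < 13 < 14 < 16
Listing the original numbers in that order gives the answer.
Final answer: [-1, -3, 7, 13, -14, -16]


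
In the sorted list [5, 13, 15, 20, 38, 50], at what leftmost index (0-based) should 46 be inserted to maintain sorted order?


List is sorted: [5, 13, 15, 20, 38, 50]
We need the leftmost position where 46 can be inserted, i.e. the first index whose element is >= 46 (or the end of the list if none is).
Binary search with low=0, high=6 (0-based indices):
  low=0, high=6, mid=3: a[3]=20 < 46, so low = 4
  low=4, high=6, mid=5: a[5]=50 >= 46, so high = 5
  low=4, high=5, mid=4: a[4]=38 < 46, so low = 5
Now low = high = 5, so the insertion index is 5.
Final answer: 5


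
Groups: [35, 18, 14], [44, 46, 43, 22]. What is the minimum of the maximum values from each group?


Find max of each group:
  Group 1: [35, 18, 14] -> max = 35
  Group 2: [44, 46, 43, 22] -> max = 46
Maxes: [35, 46]
Minimum of maxes = 35
Final answer: 35


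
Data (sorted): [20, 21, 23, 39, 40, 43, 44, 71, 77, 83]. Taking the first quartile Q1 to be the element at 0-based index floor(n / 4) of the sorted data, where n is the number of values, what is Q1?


The list has n = 10 elements.
Q1 index = floor(10 / 4) = floor(2.5) = 2
Counting from index 0 in the sorted data, the element at index 2 is 23.
Final answer: 23


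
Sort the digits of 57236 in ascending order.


The number 57236 has digits: 5, 7, 2, 3, 6
Sorted: 2, 3, 5, 6, 7
Joining the sorted digits gives the result.
Final answer: 23567


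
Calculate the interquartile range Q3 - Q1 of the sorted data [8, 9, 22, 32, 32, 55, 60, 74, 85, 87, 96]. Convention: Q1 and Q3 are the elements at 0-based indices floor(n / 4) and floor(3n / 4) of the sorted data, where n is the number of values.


The data has n = 11 elements.
Q1 index = floor(11 / 4) = floor(2.75) = 2; Q3 index = floor(3 * 11 / 4) = floor(8.25) = 8
Q1 = element at index 2 = 22
Q3 = element at index 8 = 85
IQR = 85 - 22 = 63
Final answer: 63


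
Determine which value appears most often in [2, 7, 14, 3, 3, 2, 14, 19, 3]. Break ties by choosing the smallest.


Count the frequency of each value:
  2 appears 2 time(s)
  3 appears 3 time(s)
  7 appears 1 time(s)
  14 appears 2 time(s)
  19 appears 1 time(s)
Maximum frequency is 3.
Only 3 reaches that frequency, so it is the mode.
Final answer: 3


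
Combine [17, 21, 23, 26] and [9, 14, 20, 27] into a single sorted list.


List A: [17, 21, 23, 26]
List B: [9, 14, 20, 27]
Repeatedly compare the front elements and take the smaller:
  17 vs 9 -> take 9
  17 vs 14 -> take 14
  17 vs 20 -> take 17
  21 vs 20 -> take 20
  21 vs 27 -> take 21
  23 vs 27 -> take 23
  26 vs 27 -> take 26
  A is exhausted; append the rest of B: [27]
Final answer: [9, 14, 17, 20, 21, 23, 26, 27]


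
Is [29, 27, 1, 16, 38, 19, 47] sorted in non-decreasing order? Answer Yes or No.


Check consecutive pairs:
  29 <= 27? False
  27 <= 1? False
  1 <= 16? True
  16 <= 38? True
  38 <= 19? False
  19 <= 47? True
3 consecutive pair(s) are out of order, so the list is not sorted.
Final answer: No


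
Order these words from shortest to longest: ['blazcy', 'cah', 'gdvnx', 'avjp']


Compute lengths:
  'blazcy' has length 6
  'cah' has length 3
  'gdvnx' has length 5
  'avjp' has length 4
Lengths in increasing order: 3 < 4 < 5 < 6
Listing the words in that order gives the answer.
Final answer: ['cah', 'avjp', 'gdvnx', 'blazcy']


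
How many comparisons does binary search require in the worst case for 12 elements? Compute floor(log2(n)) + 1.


Binary search halves the search space each step.
Maximum comparisons = floor(log2(12)) + 1
log2(12) = 3.585
floor(log2(12)) = 3, so 3 + 1 = 4
Final answer: 4


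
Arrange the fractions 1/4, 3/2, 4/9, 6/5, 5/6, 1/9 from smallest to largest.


Convert to decimal for comparison:
  1/4 = 0.25
  3/2 = 1.5
  4/9 = 0.4444
  6/5 = 1.2
  5/6 = 0.8333
  1/9 = 0.1111
Decimals in increasing order: 0.1111 < 0.25 < 0.4444 < 0.8333 < 1.2 < 1.5
Writing each back as its fraction gives the sorted order.
Final answer: 1/9, 1/4, 4/9, 5/6, 6/5, 3/2


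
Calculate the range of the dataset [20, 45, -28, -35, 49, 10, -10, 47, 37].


Maximum value: 49
Minimum value: -35
Range = 49 - (-35) = 84
Final answer: 84


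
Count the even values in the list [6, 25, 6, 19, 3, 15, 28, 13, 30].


Check each element:
  6 is even
  25 is odd
  6 is even
  19 is odd
  3 is odd
  15 is odd
  28 is even
  13 is odd
  30 is even
Evens: [6, 6, 28, 30]
Count of evens = 4
Final answer: 4


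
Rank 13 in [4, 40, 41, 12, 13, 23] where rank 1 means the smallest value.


Sort ascending: [4, 12, 13, 23, 40, 41]
Find 13 in the sorted list.
13 is at position 3 (1-indexed).
Final answer: 3


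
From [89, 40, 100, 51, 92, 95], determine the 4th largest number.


Sort descending: [100, 95, 92, 89, 51, 40]
The 4th element (1-indexed) is at index 3.
Value = 89
Final answer: 89


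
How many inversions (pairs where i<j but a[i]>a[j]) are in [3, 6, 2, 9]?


For each element, count the later elements that are smaller than it:
  3 (index 0): smaller elements after it = [2] -> 1
  6 (index 1): smaller elements after it = [2] -> 1
  2 (index 2): smaller elements after it = [] -> 0
Total inversions = 1 + 1 + 0 = 2
Final answer: 2


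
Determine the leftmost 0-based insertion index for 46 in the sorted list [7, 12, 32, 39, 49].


List is sorted: [7, 12, 32, 39, 49]
We need the leftmost position where 46 can be inserted, i.e. the first index whose element is >= 46 (or the end of the list if none is).
Binary search with low=0, high=5 (0-based indices):
  low=0, high=5, mid=2: a[2]=32 < 46, so low = 3
  low=3, high=5, mid=4: a[4]=49 >= 46, so high = 4
  low=3, high=4, mid=3: a[3]=39 < 46, so low = 4
Now low = high = 4, so the insertion index is 4.
Final answer: 4


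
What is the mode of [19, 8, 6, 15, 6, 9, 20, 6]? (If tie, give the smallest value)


Count the frequency of each value:
  6 appears 3 time(s)
  8 appears 1 time(s)
  9 appears 1 time(s)
  15 appears 1 time(s)
  19 appears 1 time(s)
  20 appears 1 time(s)
Maximum frequency is 3.
Only 6 reaches that frequency, so it is the mode.
Final answer: 6


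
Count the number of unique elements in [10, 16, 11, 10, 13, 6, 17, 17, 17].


List all unique values:
Distinct values: [6, 10, 11, 13, 16, 17]
Count = 6
Final answer: 6


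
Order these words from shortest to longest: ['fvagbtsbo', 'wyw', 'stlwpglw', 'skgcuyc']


Compute lengths:
  'fvagbtsbo' has length 9
  'wyw' has length 3
  'stlwpglw' has length 8
  'skgcuyc' has length 7
Lengths in increasing order: 3 < 7 < 8 < 9
Listing the words in that order gives the answer.
Final answer: ['wyw', 'skgcuyc', 'stlwpglw', 'fvagbtsbo']


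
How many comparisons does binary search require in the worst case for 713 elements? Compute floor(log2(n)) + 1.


Binary search halves the search space each step.
Maximum comparisons = floor(log2(713)) + 1
log2(713) = 9.4778
floor(log2(713)) = 9, so 9 + 1 = 10
Final answer: 10


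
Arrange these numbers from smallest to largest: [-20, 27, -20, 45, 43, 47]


Original list: [-20, 27, -20, 45, 43, 47]
Repeatedly take the smallest remaining element:
  Remaining [-20, 27, -20, 45, 43, 47] -> smallest is -20
  Remaining [27, -20, 45, 43, 47] -> smallest is -20
  Remaining [27, 45, 43, 47] -> smallest is 27
  Remaining [45, 43, 47] -> smallest is 43
  Remaining [45, 47] -> smallest is 45
  Remaining [47] -> smallest is 47
Collecting the picks in order gives the sorted list.
Final answer: [-20, -20, 27, 43, 45, 47]


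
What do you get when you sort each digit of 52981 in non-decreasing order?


The number 52981 has digits: 5, 2, 9, 8, 1
Sorted: 1, 2, 5, 8, 9
Joining the sorted digits gives the result.
Final answer: 12589


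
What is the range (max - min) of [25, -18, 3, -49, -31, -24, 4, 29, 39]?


Maximum value: 39
Minimum value: -49
Range = 39 - (-49) = 88
Final answer: 88


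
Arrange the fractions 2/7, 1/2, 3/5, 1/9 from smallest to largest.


Convert to decimal for comparison:
  2/7 = 0.2857
  1/2 = 0.5
  3/5 = 0.6
  1/9 = 0.1111
Decimals in increasing order: 0.1111 < 0.2857 < 0.5 < 0.6
Writing each back as its fraction gives the sorted order.
Final answer: 1/9, 2/7, 1/2, 3/5


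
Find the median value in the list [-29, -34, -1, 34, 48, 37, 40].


First, sort the list: [-34, -29, -1, 34, 37, 40, 48]
The list has 7 elements (odd count).
The middle index is 3 (0-based), and the element there is 34.
Final answer: 34


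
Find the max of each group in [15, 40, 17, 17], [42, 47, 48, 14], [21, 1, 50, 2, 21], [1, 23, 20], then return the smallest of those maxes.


Find max of each group:
  Group 1: [15, 40, 17, 17] -> max = 40
  Group 2: [42, 47, 48, 14] -> max = 48
  Group 3: [21, 1, 50, 2, 21] -> max = 50
  Group 4: [1, 23, 20] -> max = 23
Maxes: [40, 48, 50, 23]
Minimum of maxes = 23
Final answer: 23


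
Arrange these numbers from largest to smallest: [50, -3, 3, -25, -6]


Original list: [50, -3, 3, -25, -6]
Repeatedly take the largest remaining element:
  Remaining [50, -3, 3, -25, -6] -> largest is 50
  Remaining [-3, 3, -25, -6] -> largest is 3
  Remaining [-3, -25, -6] -> largest is -3
  Remaining [-25, -6] -> largest is -6
  Remaining [-25] -> largest is -25
Collecting the picks in order gives the descending list.
Final answer: [50, 3, -3, -6, -25]


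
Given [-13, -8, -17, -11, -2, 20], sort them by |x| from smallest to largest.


Compute absolute values:
  |-13| = 13
  |-8| = 8
  |-17| = 17
  |-11| = 11
  |-2| = 2
  |20| = 20
Absolute values in increasing order: 2 < 8 < 11 < 13 < 17 < 20
Listing the original numbers in that order gives the answer.
Final answer: [-2, -8, -11, -13, -17, 20]


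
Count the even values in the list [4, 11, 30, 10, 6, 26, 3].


Check each element:
  4 is even
  11 is odd
  30 is even
  10 is even
  6 is even
  26 is even
  3 is odd
Evens: [4, 30, 10, 6, 26]
Count of evens = 5
Final answer: 5


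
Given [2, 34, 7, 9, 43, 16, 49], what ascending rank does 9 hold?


Sort ascending: [2, 7, 9, 16, 34, 43, 49]
Find 9 in the sorted list.
9 is at position 3 (1-indexed).
Final answer: 3


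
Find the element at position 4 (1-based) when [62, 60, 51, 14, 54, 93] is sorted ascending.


Sort ascending: [14, 51, 54, 60, 62, 93]
The 4th element (1-indexed) is at index 3.
Value = 60
Final answer: 60


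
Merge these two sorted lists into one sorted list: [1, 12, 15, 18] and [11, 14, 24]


List A: [1, 12, 15, 18]
List B: [11, 14, 24]
Repeatedly compare the front elements and take the smaller:
  1 vs 11 -> take 1
  12 vs 11 -> take 11
  12 vs 14 -> take 12
  15 vs 14 -> take 14
  15 vs 24 -> take 15
  18 vs 24 -> take 18
  A is exhausted; append the rest of B: [24]
Final answer: [1, 11, 12, 14, 15, 18, 24]


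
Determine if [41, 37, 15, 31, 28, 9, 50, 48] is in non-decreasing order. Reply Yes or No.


Check consecutive pairs:
  41 <= 37? False
  37 <= 15? False
  15 <= 31? True
  31 <= 28? False
  28 <= 9? False
  9 <= 50? True
  50 <= 48? False
5 consecutive pair(s) are out of order, so the list is not sorted.
Final answer: No


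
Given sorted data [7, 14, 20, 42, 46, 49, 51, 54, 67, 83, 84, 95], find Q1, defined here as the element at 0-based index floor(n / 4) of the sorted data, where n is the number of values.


The list has n = 12 elements.
Q1 index = floor(12 / 4) = floor(3) = 3
Counting from index 0 in the sorted data, the element at index 3 is 42.
Final answer: 42


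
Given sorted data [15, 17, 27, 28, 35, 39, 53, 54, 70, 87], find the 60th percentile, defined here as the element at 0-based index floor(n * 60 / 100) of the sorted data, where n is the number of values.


The dataset has n = 10 elements.
Index = floor(10 * 60 / 100) = floor(600 / 100) = floor(6) = 6
Counting from index 0 in the sorted data, the element at index 6 is 53.
Final answer: 53


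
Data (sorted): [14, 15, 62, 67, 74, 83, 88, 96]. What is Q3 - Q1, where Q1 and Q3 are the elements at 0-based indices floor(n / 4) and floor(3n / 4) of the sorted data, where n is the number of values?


The data has n = 8 elements.
Q1 index = floor(8 / 4) = floor(2) = 2; Q3 index = floor(3 * 8 / 4) = floor(6) = 6
Q1 = element at index 2 = 62
Q3 = element at index 6 = 88
IQR = 88 - 62 = 26
Final answer: 26


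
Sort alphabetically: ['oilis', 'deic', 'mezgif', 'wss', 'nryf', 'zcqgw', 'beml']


Compare strings character by character (the first differing letter decides):
  'beml' < 'deic' since 'b' < 'd' at position 1
  'deic' < 'mezgif' since 'd' < 'm' at position 1
  'mezgif' < 'nryf' since 'm' < 'n' at position 1
  'nryf' < 'oilis' since 'n' < 'o' at position 1
  'oilis' < 'wss' since 'o' < 'w' at position 1
  'wss' < 'zcqgw' since 'w' < 'z' at position 1
Chaining these comparisons gives the alphabetical order.
Final answer: ['beml', 'deic', 'mezgif', 'nryf', 'oilis', 'wss', 'zcqgw']


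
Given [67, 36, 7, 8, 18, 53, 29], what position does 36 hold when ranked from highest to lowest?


Sort descending: [67, 53, 36, 29, 18, 8, 7]
Find 36 in the sorted list.
36 is at position 3.
Final answer: 3


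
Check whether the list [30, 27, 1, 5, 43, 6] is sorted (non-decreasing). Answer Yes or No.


Check consecutive pairs:
  30 <= 27? False
  27 <= 1? False
  1 <= 5? True
  5 <= 43? True
  43 <= 6? False
3 consecutive pair(s) are out of order, so the list is not sorted.
Final answer: No


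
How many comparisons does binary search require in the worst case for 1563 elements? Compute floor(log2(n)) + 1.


Binary search halves the search space each step.
Maximum comparisons = floor(log2(1563)) + 1
log2(1563) = 10.6101
floor(log2(1563)) = 10, so 10 + 1 = 11
Final answer: 11


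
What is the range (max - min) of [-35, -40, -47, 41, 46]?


Maximum value: 46
Minimum value: -47
Range = 46 - (-47) = 93
Final answer: 93


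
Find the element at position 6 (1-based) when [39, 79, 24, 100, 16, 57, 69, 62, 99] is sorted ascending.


Sort ascending: [16, 24, 39, 57, 62, 69, 79, 99, 100]
The 6th element (1-indexed) is at index 5.
Value = 69
Final answer: 69


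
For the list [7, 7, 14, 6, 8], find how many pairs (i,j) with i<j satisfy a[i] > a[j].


For each element, count the later elements that are smaller than it:
  7 (index 0): smaller elements after it = [6] -> 1
  7 (index 1): smaller elements after it = [6] -> 1
  14 (index 2): smaller elements after it = [6, 8] -> 2
  6 (index 3): smaller elements after it = [] -> 0
Total inversions = 1 + 1 + 2 + 0 = 4
Final answer: 4


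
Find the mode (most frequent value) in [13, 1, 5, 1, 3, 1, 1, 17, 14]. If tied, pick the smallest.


Count the frequency of each value:
  1 appears 4 time(s)
  3 appears 1 time(s)
  5 appears 1 time(s)
  13 appears 1 time(s)
  14 appears 1 time(s)
  17 appears 1 time(s)
Maximum frequency is 4.
Only 1 reaches that frequency, so it is the mode.
Final answer: 1


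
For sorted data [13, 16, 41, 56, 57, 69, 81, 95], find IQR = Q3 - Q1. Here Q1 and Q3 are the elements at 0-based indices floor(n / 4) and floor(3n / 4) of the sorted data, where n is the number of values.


The data has n = 8 elements.
Q1 index = floor(8 / 4) = floor(2) = 2; Q3 index = floor(3 * 8 / 4) = floor(6) = 6
Q1 = element at index 2 = 41
Q3 = element at index 6 = 81
IQR = 81 - 41 = 40
Final answer: 40


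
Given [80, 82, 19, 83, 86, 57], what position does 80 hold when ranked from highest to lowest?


Sort descending: [86, 83, 82, 80, 57, 19]
Find 80 in the sorted list.
80 is at position 4.
Final answer: 4


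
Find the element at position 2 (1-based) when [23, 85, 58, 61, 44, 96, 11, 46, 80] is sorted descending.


Sort descending: [96, 85, 80, 61, 58, 46, 44, 23, 11]
The 2nd element (1-indexed) is at index 1.
Value = 85
Final answer: 85


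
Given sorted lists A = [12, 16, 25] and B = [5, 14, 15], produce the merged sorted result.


List A: [12, 16, 25]
List B: [5, 14, 15]
Repeatedly compare the front elements and take the smaller:
  12 vs 5 -> take 5
  12 vs 14 -> take 12
  16 vs 14 -> take 14
  16 vs 15 -> take 15
  B is exhausted; append the rest of A: [16, 25]
Final answer: [5, 12, 14, 15, 16, 25]
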